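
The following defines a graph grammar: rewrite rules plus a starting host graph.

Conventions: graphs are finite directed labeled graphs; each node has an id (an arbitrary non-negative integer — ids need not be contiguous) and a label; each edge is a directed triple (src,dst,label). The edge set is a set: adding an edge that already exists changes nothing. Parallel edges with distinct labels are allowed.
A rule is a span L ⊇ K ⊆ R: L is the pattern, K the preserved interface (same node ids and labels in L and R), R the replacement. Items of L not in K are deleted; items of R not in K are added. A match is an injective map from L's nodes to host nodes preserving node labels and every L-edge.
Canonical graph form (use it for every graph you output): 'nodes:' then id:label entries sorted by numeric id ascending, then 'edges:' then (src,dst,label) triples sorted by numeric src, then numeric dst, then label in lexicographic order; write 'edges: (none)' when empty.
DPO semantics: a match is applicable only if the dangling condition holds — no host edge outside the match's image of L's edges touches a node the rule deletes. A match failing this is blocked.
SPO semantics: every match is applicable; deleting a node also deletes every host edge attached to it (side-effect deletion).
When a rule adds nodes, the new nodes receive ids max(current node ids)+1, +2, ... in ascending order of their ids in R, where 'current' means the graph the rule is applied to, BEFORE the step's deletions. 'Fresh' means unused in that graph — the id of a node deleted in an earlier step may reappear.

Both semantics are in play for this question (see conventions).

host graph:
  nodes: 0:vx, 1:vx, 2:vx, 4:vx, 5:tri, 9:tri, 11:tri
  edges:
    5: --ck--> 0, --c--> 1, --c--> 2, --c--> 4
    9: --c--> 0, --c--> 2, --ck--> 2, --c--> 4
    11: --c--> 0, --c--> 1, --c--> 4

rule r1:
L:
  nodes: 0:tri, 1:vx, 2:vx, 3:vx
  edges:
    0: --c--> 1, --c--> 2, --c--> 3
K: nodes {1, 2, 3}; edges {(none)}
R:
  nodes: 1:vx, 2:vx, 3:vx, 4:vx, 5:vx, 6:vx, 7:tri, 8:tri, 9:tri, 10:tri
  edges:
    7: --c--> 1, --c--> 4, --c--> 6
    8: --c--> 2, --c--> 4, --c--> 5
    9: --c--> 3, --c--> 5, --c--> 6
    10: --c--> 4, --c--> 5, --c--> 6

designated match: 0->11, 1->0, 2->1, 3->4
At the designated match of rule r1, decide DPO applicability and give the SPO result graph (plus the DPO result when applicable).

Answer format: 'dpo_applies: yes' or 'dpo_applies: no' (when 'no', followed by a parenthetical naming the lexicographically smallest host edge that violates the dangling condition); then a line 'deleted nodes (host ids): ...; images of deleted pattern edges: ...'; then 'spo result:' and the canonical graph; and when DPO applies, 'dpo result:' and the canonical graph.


dpo_applies: yes
deleted nodes (host ids): 11; images of deleted pattern edges: (11,0,c); (11,1,c); (11,4,c)
spo result:
nodes: 0:vx, 1:vx, 2:vx, 4:vx, 5:tri, 9:tri, 12:vx, 13:vx, 14:vx, 15:tri, 16:tri, 17:tri, 18:tri
edges: (5,0,ck); (5,1,c); (5,2,c); (5,4,c); (9,0,c); (9,2,c); (9,2,ck); (9,4,c); (15,0,c); (15,12,c); (15,14,c); (16,1,c); (16,12,c); (16,13,c); (17,4,c); (17,13,c); (17,14,c); (18,12,c); (18,13,c); (18,14,c)
dpo result:
nodes: 0:vx, 1:vx, 2:vx, 4:vx, 5:tri, 9:tri, 12:vx, 13:vx, 14:vx, 15:tri, 16:tri, 17:tri, 18:tri
edges: (5,0,ck); (5,1,c); (5,2,c); (5,4,c); (9,0,c); (9,2,c); (9,2,ck); (9,4,c); (15,0,c); (15,12,c); (15,14,c); (16,1,c); (16,12,c); (16,13,c); (17,4,c); (17,13,c); (17,14,c); (18,12,c); (18,13,c); (18,14,c)


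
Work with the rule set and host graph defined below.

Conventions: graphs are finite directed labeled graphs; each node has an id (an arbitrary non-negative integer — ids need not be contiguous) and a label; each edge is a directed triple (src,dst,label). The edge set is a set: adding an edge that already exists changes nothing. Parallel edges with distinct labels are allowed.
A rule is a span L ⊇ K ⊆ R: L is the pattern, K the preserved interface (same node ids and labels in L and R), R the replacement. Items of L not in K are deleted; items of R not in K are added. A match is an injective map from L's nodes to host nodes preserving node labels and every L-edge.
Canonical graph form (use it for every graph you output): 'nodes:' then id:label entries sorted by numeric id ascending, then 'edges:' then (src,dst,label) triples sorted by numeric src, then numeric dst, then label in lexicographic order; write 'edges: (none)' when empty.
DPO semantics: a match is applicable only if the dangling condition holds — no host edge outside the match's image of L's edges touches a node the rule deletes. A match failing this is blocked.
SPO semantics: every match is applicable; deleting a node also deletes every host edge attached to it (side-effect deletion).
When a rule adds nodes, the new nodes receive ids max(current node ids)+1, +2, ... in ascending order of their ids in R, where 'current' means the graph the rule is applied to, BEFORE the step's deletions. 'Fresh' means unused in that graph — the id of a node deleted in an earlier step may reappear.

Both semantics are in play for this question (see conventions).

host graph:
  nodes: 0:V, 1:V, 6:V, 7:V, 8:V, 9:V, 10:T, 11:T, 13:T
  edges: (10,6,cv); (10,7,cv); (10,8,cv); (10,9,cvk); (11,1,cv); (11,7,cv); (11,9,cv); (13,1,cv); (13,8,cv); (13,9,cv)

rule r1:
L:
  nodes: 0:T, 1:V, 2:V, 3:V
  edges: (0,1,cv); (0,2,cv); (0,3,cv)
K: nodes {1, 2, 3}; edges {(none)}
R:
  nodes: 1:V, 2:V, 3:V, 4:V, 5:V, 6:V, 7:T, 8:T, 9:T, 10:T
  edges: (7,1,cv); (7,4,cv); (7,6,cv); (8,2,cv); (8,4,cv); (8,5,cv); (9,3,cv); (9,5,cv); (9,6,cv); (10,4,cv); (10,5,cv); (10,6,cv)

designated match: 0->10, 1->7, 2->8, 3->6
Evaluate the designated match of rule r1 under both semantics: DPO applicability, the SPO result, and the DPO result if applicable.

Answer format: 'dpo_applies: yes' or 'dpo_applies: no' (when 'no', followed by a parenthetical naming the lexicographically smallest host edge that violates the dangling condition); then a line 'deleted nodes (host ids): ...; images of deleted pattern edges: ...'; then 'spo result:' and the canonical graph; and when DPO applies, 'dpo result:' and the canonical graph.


dpo_applies: no
(the rule deletes node 10, which keeps host edge (10,9,cvk) outside the match image — the dangling condition fails, DPO blocks; SPO proceeds and side-deletes such edges)
deleted nodes (host ids): 10; images of deleted pattern edges: (10,6,cv); (10,7,cv); (10,8,cv)
spo result:
nodes: 0:V, 1:V, 6:V, 7:V, 8:V, 9:V, 11:T, 13:T, 14:V, 15:V, 16:V, 17:T, 18:T, 19:T, 20:T
edges: (11,1,cv); (11,7,cv); (11,9,cv); (13,1,cv); (13,8,cv); (13,9,cv); (17,7,cv); (17,14,cv); (17,16,cv); (18,8,cv); (18,14,cv); (18,15,cv); (19,6,cv); (19,15,cv); (19,16,cv); (20,14,cv); (20,15,cv); (20,16,cv)


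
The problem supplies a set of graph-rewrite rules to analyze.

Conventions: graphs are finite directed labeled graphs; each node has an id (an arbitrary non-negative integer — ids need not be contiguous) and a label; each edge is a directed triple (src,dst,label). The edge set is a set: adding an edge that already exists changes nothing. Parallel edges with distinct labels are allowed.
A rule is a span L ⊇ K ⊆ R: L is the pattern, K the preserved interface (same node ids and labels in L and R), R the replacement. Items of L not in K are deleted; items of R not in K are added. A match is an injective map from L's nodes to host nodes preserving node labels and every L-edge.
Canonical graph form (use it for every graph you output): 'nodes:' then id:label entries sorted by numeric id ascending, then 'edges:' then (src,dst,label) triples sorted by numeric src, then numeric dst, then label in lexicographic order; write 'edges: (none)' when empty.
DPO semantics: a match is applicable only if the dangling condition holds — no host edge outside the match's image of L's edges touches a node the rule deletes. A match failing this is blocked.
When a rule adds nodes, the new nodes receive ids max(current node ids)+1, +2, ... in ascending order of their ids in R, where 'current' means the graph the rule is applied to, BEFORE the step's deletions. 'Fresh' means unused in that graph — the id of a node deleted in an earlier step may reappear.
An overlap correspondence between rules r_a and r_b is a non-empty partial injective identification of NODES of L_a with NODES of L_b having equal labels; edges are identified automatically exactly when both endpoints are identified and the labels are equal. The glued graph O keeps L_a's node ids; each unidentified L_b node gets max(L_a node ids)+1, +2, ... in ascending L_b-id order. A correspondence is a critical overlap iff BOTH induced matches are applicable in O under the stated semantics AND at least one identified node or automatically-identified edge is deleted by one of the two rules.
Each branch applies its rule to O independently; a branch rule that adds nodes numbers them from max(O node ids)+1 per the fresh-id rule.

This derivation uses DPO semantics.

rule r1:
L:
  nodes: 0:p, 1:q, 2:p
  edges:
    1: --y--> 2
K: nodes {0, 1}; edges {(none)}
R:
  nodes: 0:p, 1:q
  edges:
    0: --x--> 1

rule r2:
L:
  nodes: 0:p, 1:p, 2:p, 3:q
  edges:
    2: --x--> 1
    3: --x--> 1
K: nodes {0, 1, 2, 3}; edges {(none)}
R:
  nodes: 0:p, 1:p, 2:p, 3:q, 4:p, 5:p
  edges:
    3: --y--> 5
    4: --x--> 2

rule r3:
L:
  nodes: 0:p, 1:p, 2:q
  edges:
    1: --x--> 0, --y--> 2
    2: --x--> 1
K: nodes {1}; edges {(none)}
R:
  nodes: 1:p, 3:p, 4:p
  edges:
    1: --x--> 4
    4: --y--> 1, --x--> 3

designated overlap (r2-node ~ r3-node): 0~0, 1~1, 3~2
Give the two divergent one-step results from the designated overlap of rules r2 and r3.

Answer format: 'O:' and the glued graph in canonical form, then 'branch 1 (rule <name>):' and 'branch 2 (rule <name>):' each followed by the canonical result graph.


O:
nodes: 0:p, 1:p, 2:p, 3:q
edges: (1,0,x); (1,3,y); (2,1,x); (3,1,x)
branch 1 (rule r2):
nodes: 0:p, 1:p, 2:p, 3:q, 4:p, 5:p
edges: (1,0,x); (1,3,y); (3,5,y); (4,2,x)
branch 2 (rule r3):
nodes: 1:p, 2:p, 4:p, 5:p
edges: (1,5,x); (2,1,x); (5,1,y); (5,4,x)


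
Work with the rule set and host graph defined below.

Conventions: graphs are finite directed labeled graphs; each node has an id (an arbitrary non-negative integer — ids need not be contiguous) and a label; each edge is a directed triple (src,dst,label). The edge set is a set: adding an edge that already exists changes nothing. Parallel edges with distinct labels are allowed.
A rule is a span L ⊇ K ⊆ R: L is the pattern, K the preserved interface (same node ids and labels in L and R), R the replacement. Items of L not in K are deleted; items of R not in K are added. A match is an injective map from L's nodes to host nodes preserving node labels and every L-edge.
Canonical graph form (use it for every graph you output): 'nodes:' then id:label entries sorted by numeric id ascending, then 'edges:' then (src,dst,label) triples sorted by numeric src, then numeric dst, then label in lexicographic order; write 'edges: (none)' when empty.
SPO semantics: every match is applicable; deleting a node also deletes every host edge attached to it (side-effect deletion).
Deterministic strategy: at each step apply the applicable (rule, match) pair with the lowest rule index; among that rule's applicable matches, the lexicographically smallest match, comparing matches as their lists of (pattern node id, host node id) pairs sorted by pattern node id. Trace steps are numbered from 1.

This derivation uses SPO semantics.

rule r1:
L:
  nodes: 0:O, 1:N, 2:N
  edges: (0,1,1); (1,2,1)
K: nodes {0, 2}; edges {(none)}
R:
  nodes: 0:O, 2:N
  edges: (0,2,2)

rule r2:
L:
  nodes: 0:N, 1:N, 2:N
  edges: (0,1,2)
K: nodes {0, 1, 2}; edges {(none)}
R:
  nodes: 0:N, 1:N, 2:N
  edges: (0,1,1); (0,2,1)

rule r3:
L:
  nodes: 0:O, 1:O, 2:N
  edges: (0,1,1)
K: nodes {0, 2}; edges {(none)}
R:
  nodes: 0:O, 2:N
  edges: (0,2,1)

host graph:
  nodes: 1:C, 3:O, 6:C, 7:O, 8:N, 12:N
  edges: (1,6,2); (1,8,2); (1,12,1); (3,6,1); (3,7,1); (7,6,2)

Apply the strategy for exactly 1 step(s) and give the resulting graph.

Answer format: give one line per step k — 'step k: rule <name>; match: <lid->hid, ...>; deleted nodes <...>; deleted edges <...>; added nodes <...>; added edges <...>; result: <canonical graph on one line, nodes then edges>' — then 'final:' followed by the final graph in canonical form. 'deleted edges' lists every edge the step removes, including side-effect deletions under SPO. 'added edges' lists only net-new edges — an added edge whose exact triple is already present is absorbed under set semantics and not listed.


step 1: rule r3; match: 0->3, 1->7, 2->8; deleted nodes 7; deleted edges (3,7,1); (7,6,2); added nodes (none); added edges (3,8,1); result: nodes: 1:C, 3:O, 6:C, 8:N, 12:N edges: (1,6,2); (1,8,2); (1,12,1); (3,6,1); (3,8,1)
final:
nodes: 1:C, 3:O, 6:C, 8:N, 12:N
edges: (1,6,2); (1,8,2); (1,12,1); (3,6,1); (3,8,1)


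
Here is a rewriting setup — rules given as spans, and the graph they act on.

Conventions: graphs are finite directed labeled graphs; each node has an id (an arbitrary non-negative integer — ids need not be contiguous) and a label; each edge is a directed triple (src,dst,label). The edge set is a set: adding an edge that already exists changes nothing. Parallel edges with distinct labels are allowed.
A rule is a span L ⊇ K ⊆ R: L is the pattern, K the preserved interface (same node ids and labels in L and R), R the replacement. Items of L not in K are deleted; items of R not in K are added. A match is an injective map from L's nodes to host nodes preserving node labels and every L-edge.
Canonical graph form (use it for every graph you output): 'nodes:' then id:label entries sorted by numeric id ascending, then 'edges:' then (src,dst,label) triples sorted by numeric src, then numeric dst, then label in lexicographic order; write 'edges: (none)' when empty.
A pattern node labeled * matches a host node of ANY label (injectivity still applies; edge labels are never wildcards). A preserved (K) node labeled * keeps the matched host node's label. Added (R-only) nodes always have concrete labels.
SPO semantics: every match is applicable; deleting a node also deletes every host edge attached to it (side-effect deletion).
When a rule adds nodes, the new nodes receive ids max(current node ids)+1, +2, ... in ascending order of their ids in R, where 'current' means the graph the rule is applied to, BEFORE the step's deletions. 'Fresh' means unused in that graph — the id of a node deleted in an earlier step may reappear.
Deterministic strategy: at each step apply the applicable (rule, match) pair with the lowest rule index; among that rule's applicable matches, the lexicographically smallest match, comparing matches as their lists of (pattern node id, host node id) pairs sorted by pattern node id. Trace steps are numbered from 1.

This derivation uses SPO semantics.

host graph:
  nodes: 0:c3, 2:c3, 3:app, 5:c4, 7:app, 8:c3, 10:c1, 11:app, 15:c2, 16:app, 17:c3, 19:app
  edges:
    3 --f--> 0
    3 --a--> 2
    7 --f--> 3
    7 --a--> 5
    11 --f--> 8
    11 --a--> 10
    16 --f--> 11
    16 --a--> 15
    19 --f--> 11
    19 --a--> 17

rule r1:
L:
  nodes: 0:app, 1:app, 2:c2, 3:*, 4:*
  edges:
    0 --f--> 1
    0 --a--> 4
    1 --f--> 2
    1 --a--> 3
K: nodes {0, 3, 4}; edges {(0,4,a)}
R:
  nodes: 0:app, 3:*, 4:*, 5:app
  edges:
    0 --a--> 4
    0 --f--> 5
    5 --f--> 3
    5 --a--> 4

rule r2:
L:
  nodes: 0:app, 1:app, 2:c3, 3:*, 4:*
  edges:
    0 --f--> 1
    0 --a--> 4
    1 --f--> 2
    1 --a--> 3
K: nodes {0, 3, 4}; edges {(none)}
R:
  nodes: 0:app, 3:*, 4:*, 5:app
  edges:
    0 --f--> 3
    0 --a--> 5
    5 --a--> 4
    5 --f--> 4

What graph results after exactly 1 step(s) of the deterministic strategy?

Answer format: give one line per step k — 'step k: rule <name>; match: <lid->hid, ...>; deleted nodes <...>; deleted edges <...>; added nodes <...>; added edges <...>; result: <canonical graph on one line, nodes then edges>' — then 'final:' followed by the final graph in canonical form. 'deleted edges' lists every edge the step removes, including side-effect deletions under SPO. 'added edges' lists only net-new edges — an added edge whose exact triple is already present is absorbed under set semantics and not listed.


step 1: rule r2; match: 0->7, 1->3, 2->0, 3->2, 4->5; deleted nodes 0, 3; deleted edges (3,0,f); (3,2,a); (7,3,f); (7,5,a); added nodes 20; added edges (7,2,f); (7,20,a); (20,5,a); (20,5,f); result: nodes: 2:c3, 5:c4, 7:app, 8:c3, 10:c1, 11:app, 15:c2, 16:app, 17:c3, 19:app, 20:app edges: (7,2,f); (7,20,a); (11,8,f); (11,10,a); (16,11,f); (16,15,a); (19,11,f); (19,17,a); (20,5,a); (20,5,f)
final:
nodes: 2:c3, 5:c4, 7:app, 8:c3, 10:c1, 11:app, 15:c2, 16:app, 17:c3, 19:app, 20:app
edges: (7,2,f); (7,20,a); (11,8,f); (11,10,a); (16,11,f); (16,15,a); (19,11,f); (19,17,a); (20,5,a); (20,5,f)


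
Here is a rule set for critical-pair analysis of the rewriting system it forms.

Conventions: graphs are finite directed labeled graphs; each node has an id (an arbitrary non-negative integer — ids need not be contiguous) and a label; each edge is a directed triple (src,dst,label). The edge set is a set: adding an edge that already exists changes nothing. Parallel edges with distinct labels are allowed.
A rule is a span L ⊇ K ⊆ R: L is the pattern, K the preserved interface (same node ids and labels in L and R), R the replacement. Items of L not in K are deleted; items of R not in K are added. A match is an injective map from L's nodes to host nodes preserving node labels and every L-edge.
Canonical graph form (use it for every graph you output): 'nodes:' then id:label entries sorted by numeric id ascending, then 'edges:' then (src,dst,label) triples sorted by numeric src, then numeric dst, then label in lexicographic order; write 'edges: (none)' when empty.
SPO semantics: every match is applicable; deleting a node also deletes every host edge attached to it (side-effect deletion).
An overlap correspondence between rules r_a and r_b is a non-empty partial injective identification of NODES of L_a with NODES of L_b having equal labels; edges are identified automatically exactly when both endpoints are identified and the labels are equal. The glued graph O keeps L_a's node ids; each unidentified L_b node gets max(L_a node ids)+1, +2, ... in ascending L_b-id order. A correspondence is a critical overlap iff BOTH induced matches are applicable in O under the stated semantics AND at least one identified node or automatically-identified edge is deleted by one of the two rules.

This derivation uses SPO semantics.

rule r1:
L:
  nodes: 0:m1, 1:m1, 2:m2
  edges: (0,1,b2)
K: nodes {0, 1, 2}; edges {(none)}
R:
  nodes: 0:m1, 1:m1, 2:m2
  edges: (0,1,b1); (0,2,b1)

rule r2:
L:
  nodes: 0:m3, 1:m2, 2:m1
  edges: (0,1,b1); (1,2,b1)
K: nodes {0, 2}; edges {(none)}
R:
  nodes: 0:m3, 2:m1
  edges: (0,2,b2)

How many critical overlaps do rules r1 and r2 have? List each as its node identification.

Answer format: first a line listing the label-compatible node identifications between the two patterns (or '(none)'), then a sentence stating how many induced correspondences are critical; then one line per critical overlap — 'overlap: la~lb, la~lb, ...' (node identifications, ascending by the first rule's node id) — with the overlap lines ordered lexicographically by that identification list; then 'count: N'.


label-compatible node identifications between L(r1) and L(r2): 0~2, 1~2, 2~1
3 of the induced correspondences are critical overlaps of r1 and r2.
overlap: 0~2, 2~1
overlap: 1~2, 2~1
overlap: 2~1
count: 3


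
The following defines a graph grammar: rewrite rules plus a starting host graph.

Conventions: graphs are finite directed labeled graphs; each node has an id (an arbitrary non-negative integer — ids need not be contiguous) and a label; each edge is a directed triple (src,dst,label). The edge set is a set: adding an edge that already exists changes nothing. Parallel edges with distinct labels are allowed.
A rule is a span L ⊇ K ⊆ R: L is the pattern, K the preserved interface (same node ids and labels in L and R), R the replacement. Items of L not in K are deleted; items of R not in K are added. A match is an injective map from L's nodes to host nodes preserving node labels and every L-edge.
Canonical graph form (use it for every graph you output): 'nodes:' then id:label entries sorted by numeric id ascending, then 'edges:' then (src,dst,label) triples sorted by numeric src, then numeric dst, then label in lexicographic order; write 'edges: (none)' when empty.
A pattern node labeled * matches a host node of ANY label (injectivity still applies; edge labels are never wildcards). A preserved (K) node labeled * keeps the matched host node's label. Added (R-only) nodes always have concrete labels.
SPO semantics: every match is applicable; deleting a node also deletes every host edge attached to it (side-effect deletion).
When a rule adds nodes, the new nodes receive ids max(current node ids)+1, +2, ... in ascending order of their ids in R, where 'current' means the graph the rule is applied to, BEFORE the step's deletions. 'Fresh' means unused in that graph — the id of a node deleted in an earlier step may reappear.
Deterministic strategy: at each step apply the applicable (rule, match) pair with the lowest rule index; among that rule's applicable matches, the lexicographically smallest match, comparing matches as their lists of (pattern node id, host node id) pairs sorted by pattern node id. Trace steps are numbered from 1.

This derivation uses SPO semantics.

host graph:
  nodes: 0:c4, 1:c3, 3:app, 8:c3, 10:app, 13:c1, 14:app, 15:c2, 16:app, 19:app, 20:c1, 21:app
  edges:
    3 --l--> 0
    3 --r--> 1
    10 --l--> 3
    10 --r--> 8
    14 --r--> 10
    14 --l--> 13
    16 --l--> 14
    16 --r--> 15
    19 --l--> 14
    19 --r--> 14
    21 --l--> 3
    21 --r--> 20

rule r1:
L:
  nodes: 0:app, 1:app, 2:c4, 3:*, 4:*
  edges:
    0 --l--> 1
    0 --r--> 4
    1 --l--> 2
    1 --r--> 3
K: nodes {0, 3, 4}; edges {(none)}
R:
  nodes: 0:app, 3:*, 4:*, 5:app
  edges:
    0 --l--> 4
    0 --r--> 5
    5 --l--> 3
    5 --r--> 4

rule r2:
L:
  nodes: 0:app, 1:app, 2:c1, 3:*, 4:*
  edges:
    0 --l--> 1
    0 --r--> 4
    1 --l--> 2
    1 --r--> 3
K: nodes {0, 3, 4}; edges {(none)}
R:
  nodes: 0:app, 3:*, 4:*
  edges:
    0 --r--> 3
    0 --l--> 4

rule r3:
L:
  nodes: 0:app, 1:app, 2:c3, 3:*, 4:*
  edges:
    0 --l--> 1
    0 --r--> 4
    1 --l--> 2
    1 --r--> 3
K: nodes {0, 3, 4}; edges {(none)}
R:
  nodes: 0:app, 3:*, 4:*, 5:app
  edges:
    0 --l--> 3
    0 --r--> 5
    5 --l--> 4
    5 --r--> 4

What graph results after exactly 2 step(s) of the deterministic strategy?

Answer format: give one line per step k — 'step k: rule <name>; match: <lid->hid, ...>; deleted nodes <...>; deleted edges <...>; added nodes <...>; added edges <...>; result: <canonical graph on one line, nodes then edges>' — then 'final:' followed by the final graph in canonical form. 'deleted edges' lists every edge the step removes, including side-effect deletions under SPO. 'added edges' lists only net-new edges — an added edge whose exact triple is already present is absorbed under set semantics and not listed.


step 1: rule r1; match: 0->10, 1->3, 2->0, 3->1, 4->8; deleted nodes 0, 3; deleted edges (3,0,l); (3,1,r); (10,3,l); (10,8,r); (21,3,l); added nodes 22; added edges (10,8,l); (10,22,r); (22,1,l); (22,8,r); result: nodes: 1:c3, 8:c3, 10:app, 13:c1, 14:app, 15:c2, 16:app, 19:app, 20:c1, 21:app, 22:app edges: (10,8,l); (10,22,r); (14,10,r); (14,13,l); (16,14,l); (16,15,r); (19,14,l); (19,14,r); (21,20,r); (22,1,l); (22,8,r)
step 2: rule r2; match: 0->16, 1->14, 2->13, 3->10, 4->15; deleted nodes 13, 14; deleted edges (14,10,r); (14,13,l); (16,14,l); (16,15,r); (19,14,l); (19,14,r); added nodes (none); added edges (16,10,r); (16,15,l); result: nodes: 1:c3, 8:c3, 10:app, 15:c2, 16:app, 19:app, 20:c1, 21:app, 22:app edges: (10,8,l); (10,22,r); (16,10,r); (16,15,l); (21,20,r); (22,1,l); (22,8,r)
final:
nodes: 1:c3, 8:c3, 10:app, 15:c2, 16:app, 19:app, 20:c1, 21:app, 22:app
edges: (10,8,l); (10,22,r); (16,10,r); (16,15,l); (21,20,r); (22,1,l); (22,8,r)


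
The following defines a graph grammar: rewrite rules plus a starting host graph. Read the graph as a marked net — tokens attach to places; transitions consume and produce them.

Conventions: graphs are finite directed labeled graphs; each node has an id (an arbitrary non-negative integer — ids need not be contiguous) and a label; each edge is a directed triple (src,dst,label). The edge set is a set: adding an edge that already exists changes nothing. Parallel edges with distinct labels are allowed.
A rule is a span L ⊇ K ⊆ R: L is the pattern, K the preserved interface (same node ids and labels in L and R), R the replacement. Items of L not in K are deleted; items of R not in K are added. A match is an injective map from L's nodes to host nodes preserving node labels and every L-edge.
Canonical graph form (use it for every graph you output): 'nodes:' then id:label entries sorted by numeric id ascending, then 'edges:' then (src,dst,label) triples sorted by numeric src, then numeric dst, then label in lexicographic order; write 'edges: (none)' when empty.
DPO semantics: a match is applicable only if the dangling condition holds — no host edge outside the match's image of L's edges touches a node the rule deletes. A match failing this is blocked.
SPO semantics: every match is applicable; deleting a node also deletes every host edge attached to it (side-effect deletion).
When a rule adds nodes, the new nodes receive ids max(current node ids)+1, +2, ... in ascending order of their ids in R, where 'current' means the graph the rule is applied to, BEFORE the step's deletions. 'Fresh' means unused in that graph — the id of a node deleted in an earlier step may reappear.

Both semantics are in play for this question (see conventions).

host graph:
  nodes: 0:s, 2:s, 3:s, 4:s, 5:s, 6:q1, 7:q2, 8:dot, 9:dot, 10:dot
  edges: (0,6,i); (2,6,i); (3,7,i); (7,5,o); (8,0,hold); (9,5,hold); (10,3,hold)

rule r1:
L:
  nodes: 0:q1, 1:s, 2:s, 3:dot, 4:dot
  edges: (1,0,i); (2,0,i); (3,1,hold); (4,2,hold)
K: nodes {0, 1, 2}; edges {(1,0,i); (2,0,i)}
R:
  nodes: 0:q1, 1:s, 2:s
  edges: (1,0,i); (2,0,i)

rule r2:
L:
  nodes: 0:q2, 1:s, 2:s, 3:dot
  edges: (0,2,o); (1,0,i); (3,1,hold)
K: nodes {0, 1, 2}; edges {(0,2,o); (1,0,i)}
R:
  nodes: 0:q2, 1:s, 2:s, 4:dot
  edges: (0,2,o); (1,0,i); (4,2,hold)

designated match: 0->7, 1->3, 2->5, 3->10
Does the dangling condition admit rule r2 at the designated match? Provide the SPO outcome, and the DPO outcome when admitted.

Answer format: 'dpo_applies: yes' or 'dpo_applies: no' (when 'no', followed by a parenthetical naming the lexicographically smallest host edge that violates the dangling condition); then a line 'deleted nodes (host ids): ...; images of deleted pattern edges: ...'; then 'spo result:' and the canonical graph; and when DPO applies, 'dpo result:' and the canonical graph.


dpo_applies: yes
deleted nodes (host ids): 10; images of deleted pattern edges: (10,3,hold)
spo result:
nodes: 0:s, 2:s, 3:s, 4:s, 5:s, 6:q1, 7:q2, 8:dot, 9:dot, 11:dot
edges: (0,6,i); (2,6,i); (3,7,i); (7,5,o); (8,0,hold); (9,5,hold); (11,5,hold)
dpo result:
nodes: 0:s, 2:s, 3:s, 4:s, 5:s, 6:q1, 7:q2, 8:dot, 9:dot, 11:dot
edges: (0,6,i); (2,6,i); (3,7,i); (7,5,o); (8,0,hold); (9,5,hold); (11,5,hold)


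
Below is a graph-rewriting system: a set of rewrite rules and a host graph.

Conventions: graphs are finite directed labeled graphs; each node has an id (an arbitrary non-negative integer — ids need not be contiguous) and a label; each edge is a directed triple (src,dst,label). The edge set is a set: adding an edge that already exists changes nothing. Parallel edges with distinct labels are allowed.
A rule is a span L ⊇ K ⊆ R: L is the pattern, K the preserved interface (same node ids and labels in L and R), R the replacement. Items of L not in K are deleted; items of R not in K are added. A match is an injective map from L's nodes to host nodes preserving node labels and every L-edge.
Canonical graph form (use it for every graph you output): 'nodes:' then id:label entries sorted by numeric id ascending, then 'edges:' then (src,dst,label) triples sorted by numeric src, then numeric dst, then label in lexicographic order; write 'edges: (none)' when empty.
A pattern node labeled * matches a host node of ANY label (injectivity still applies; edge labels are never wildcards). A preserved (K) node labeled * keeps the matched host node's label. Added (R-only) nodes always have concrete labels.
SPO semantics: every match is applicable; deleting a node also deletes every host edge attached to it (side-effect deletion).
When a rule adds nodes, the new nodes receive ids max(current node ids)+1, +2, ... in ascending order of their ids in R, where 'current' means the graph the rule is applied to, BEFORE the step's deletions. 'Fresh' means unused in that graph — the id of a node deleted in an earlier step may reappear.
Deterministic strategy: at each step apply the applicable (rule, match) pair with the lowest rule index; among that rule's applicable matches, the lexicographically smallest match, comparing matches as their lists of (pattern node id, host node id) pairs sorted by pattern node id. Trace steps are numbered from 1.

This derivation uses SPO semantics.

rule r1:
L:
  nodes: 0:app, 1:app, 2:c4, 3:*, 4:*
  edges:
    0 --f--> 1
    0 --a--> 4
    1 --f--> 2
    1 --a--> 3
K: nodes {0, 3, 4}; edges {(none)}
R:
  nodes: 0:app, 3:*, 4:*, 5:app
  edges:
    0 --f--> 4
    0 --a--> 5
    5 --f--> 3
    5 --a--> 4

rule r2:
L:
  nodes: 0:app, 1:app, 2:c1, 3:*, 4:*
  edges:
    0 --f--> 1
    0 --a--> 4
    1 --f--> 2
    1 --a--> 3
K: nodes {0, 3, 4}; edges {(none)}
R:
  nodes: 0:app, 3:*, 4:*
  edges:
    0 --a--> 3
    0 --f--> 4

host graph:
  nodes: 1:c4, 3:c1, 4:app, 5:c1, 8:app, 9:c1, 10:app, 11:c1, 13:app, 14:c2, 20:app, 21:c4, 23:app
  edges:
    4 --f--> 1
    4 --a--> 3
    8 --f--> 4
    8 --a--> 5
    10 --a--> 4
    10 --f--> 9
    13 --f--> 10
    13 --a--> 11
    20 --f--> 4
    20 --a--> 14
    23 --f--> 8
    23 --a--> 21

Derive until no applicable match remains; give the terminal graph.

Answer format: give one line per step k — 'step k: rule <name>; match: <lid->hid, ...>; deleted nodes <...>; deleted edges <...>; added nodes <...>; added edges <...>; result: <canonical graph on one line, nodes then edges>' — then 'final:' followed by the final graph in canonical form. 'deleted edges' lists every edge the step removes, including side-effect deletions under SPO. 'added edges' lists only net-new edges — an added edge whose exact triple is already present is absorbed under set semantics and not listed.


step 1: rule r1; match: 0->8, 1->4, 2->1, 3->3, 4->5; deleted nodes 1, 4; deleted edges (4,1,f); (4,3,a); (8,4,f); (8,5,a); (10,4,a); (20,4,f); added nodes 24; added edges (8,5,f); (8,24,a); (24,3,f); (24,5,a); result: nodes: 3:c1, 5:c1, 8:app, 9:c1, 10:app, 11:c1, 13:app, 14:c2, 20:app, 21:c4, 23:app, 24:app edges: (8,5,f); (8,24,a); (10,9,f); (13,10,f); (13,11,a); (20,14,a); (23,8,f); (23,21,a); (24,3,f); (24,5,a)
step 2: rule r2; match: 0->23, 1->8, 2->5, 3->24, 4->21; deleted nodes 5, 8; deleted edges (8,5,f); (8,24,a); (23,8,f); (23,21,a); (24,5,a); added nodes (none); added edges (23,21,f); (23,24,a); result: nodes: 3:c1, 9:c1, 10:app, 11:c1, 13:app, 14:c2, 20:app, 21:c4, 23:app, 24:app edges: (10,9,f); (13,10,f); (13,11,a); (20,14,a); (23,21,f); (23,24,a); (24,3,f)
final:
nodes: 3:c1, 9:c1, 10:app, 11:c1, 13:app, 14:c2, 20:app, 21:c4, 23:app, 24:app
edges: (10,9,f); (13,10,f); (13,11,a); (20,14,a); (23,21,f); (23,24,a); (24,3,f)


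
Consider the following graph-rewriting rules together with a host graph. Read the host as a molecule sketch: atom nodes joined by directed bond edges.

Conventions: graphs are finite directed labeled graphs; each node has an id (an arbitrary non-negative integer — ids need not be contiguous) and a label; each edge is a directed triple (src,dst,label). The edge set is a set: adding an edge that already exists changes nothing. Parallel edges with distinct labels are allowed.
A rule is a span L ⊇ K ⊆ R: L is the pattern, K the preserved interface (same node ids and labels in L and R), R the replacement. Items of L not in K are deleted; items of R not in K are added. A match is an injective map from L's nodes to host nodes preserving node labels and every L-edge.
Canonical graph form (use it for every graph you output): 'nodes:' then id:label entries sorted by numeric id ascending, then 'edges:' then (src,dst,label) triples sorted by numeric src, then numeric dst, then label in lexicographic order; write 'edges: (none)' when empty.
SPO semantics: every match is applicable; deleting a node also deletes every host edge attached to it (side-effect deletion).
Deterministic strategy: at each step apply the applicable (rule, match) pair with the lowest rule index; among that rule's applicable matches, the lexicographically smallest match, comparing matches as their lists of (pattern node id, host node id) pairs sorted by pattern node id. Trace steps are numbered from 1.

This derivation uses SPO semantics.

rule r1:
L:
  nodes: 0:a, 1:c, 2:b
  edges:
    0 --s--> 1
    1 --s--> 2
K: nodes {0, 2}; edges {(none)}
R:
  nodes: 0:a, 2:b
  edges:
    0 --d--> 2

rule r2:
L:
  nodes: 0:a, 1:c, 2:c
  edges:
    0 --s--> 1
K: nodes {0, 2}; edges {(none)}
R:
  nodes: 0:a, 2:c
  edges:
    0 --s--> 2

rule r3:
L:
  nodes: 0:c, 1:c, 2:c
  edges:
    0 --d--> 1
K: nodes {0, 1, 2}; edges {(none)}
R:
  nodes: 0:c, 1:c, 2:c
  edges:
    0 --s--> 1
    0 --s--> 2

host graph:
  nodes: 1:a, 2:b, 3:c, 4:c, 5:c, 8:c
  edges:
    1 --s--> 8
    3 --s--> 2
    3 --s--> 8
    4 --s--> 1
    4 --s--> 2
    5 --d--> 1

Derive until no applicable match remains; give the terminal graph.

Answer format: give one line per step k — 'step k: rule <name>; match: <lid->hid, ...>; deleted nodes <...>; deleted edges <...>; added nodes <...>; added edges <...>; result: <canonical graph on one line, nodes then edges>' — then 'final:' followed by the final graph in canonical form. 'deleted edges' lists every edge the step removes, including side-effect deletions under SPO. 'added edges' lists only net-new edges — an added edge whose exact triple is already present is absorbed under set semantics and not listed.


step 1: rule r2; match: 0->1, 1->8, 2->3; deleted nodes 8; deleted edges (1,8,s); (3,8,s); added nodes (none); added edges (1,3,s); result: nodes: 1:a, 2:b, 3:c, 4:c, 5:c edges: (1,3,s); (3,2,s); (4,1,s); (4,2,s); (5,1,d)
step 2: rule r1; match: 0->1, 1->3, 2->2; deleted nodes 3; deleted edges (1,3,s); (3,2,s); added nodes (none); added edges (1,2,d); result: nodes: 1:a, 2:b, 4:c, 5:c edges: (1,2,d); (4,1,s); (4,2,s); (5,1,d)
final:
nodes: 1:a, 2:b, 4:c, 5:c
edges: (1,2,d); (4,1,s); (4,2,s); (5,1,d)


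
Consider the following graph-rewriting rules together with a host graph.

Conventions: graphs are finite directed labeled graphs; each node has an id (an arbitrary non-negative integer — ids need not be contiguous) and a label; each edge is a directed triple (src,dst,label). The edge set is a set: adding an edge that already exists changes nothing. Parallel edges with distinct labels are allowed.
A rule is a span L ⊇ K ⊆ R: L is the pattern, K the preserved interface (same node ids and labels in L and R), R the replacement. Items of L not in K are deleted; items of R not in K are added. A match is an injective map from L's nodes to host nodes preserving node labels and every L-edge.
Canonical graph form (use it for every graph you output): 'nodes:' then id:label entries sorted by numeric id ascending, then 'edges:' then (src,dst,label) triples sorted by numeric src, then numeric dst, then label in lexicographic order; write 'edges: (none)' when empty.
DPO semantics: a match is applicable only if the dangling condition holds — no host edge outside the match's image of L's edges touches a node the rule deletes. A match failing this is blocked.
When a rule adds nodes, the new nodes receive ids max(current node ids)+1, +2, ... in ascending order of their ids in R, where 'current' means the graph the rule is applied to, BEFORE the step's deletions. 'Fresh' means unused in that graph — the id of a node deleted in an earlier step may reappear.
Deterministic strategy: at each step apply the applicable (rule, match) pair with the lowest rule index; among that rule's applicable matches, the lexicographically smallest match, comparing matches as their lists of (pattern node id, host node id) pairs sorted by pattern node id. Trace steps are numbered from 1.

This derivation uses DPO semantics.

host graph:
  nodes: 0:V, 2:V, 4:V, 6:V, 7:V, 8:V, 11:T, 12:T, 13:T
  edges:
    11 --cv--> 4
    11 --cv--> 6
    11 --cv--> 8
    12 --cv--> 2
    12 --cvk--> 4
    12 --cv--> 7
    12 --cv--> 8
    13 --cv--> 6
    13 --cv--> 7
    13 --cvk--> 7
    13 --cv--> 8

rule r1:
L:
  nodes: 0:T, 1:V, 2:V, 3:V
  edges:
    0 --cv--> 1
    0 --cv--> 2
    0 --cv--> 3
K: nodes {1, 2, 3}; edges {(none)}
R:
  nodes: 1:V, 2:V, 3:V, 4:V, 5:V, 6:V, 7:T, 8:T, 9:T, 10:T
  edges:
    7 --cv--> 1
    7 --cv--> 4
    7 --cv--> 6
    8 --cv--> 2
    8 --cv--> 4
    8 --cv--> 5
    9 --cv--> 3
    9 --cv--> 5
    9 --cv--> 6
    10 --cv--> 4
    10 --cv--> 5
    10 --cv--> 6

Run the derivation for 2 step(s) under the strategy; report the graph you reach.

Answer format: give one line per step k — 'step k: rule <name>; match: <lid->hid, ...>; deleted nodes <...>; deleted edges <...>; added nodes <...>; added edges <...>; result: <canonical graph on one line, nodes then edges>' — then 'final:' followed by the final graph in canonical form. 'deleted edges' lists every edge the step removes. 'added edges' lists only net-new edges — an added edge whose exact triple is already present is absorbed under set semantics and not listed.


step 1: rule r1; match: 0->11, 1->4, 2->6, 3->8; deleted nodes 11; deleted edges (11,4,cv); (11,6,cv); (11,8,cv); added nodes 14, 15, 16, 17, 18, 19, 20; added edges (17,4,cv); (17,14,cv); (17,16,cv); (18,6,cv); (18,14,cv); (18,15,cv); (19,8,cv); (19,15,cv); (19,16,cv); (20,14,cv); (20,15,cv); (20,16,cv); result: nodes: 0:V, 2:V, 4:V, 6:V, 7:V, 8:V, 12:T, 13:T, 14:V, 15:V, 16:V, 17:T, 18:T, 19:T, 20:T edges: (12,2,cv); (12,4,cvk); (12,7,cv); (12,8,cv); (13,6,cv); (13,7,cv); (13,7,cvk); (13,8,cv); (17,4,cv); (17,14,cv); (17,16,cv); (18,6,cv); (18,14,cv); (18,15,cv); (19,8,cv); (19,15,cv); (19,16,cv); (20,14,cv); (20,15,cv); (20,16,cv)
step 2: rule r1; match: 0->17, 1->4, 2->14, 3->16; deleted nodes 17; deleted edges (17,4,cv); (17,14,cv); (17,16,cv); added nodes 21, 22, 23, 24, 25, 26, 27; added edges (24,4,cv); (24,21,cv); (24,23,cv); (25,14,cv); (25,21,cv); (25,22,cv); (26,16,cv); (26,22,cv); (26,23,cv); (27,21,cv); (27,22,cv); (27,23,cv); result: nodes: 0:V, 2:V, 4:V, 6:V, 7:V, 8:V, 12:T, 13:T, 14:V, 15:V, 16:V, 18:T, 19:T, 20:T, 21:V, 22:V, 23:V, 24:T, 25:T, 26:T, 27:T edges: (12,2,cv); (12,4,cvk); (12,7,cv); (12,8,cv); (13,6,cv); (13,7,cv); (13,7,cvk); (13,8,cv); (18,6,cv); (18,14,cv); (18,15,cv); (19,8,cv); (19,15,cv); (19,16,cv); (20,14,cv); (20,15,cv); (20,16,cv); (24,4,cv); (24,21,cv); (24,23,cv); (25,14,cv); (25,21,cv); (25,22,cv); (26,16,cv); (26,22,cv); (26,23,cv); (27,21,cv); (27,22,cv); (27,23,cv)
final:
nodes: 0:V, 2:V, 4:V, 6:V, 7:V, 8:V, 12:T, 13:T, 14:V, 15:V, 16:V, 18:T, 19:T, 20:T, 21:V, 22:V, 23:V, 24:T, 25:T, 26:T, 27:T
edges: (12,2,cv); (12,4,cvk); (12,7,cv); (12,8,cv); (13,6,cv); (13,7,cv); (13,7,cvk); (13,8,cv); (18,6,cv); (18,14,cv); (18,15,cv); (19,8,cv); (19,15,cv); (19,16,cv); (20,14,cv); (20,15,cv); (20,16,cv); (24,4,cv); (24,21,cv); (24,23,cv); (25,14,cv); (25,21,cv); (25,22,cv); (26,16,cv); (26,22,cv); (26,23,cv); (27,21,cv); (27,22,cv); (27,23,cv)


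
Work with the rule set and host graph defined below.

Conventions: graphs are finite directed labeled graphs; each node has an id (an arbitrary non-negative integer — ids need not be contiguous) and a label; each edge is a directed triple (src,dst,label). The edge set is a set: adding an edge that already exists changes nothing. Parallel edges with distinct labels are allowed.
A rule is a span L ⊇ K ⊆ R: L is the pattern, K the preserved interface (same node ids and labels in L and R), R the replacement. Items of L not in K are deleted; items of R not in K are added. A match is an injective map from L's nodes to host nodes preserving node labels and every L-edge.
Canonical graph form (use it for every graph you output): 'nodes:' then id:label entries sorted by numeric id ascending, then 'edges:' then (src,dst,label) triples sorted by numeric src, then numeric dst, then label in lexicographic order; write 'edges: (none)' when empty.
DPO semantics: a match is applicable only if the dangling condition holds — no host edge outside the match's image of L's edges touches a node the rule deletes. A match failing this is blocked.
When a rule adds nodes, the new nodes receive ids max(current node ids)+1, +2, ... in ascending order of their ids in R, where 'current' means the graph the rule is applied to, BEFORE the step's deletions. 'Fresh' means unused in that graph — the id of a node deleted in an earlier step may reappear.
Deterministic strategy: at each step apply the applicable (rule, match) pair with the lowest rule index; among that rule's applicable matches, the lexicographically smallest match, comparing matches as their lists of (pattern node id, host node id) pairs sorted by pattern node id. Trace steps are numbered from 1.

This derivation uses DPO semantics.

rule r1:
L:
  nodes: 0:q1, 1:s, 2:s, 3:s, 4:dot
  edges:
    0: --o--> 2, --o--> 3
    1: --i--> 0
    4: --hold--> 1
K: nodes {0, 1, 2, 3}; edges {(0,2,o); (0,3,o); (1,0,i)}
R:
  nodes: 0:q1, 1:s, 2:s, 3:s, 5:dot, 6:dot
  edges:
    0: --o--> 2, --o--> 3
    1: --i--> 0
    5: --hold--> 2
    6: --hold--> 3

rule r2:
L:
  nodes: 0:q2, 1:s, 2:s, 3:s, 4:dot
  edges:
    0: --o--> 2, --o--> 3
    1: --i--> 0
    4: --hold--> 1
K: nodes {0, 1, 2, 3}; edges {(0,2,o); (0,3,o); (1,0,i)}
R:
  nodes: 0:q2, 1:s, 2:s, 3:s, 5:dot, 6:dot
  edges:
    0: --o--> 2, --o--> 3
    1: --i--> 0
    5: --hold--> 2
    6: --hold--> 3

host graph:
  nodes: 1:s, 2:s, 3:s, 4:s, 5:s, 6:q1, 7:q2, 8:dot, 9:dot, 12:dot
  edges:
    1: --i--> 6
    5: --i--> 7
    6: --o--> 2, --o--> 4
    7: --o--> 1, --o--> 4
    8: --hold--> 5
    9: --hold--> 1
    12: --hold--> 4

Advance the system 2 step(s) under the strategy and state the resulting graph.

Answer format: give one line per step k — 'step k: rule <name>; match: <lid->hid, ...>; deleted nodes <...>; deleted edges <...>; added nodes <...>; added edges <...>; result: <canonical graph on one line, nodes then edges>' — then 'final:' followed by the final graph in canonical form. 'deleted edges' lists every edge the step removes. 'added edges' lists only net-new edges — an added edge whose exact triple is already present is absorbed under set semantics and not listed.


step 1: rule r1; match: 0->6, 1->1, 2->2, 3->4, 4->9; deleted nodes 9; deleted edges (9,1,hold); added nodes 13, 14; added edges (13,2,hold); (14,4,hold); result: nodes: 1:s, 2:s, 3:s, 4:s, 5:s, 6:q1, 7:q2, 8:dot, 12:dot, 13:dot, 14:dot edges: (1,6,i); (5,7,i); (6,2,o); (6,4,o); (7,1,o); (7,4,o); (8,5,hold); (12,4,hold); (13,2,hold); (14,4,hold)
step 2: rule r2; match: 0->7, 1->5, 2->1, 3->4, 4->8; deleted nodes 8; deleted edges (8,5,hold); added nodes 15, 16; added edges (15,1,hold); (16,4,hold); result: nodes: 1:s, 2:s, 3:s, 4:s, 5:s, 6:q1, 7:q2, 12:dot, 13:dot, 14:dot, 15:dot, 16:dot edges: (1,6,i); (5,7,i); (6,2,o); (6,4,o); (7,1,o); (7,4,o); (12,4,hold); (13,2,hold); (14,4,hold); (15,1,hold); (16,4,hold)
final:
nodes: 1:s, 2:s, 3:s, 4:s, 5:s, 6:q1, 7:q2, 12:dot, 13:dot, 14:dot, 15:dot, 16:dot
edges: (1,6,i); (5,7,i); (6,2,o); (6,4,o); (7,1,o); (7,4,o); (12,4,hold); (13,2,hold); (14,4,hold); (15,1,hold); (16,4,hold)
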